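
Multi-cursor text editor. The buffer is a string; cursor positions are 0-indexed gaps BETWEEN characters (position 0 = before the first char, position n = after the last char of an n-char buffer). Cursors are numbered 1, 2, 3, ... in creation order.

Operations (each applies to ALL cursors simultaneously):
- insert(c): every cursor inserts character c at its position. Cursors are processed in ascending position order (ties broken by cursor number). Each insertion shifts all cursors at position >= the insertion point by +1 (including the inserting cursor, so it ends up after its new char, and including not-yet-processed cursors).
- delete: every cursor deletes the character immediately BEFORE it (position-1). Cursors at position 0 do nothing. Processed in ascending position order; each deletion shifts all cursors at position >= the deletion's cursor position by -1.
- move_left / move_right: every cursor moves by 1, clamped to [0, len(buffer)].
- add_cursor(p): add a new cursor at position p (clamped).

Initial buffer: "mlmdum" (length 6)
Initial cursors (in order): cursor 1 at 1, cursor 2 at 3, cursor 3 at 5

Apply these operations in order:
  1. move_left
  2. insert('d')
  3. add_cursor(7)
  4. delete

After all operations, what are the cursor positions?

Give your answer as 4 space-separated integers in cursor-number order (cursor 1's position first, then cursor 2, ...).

Answer: 0 2 3 3

Derivation:
After op 1 (move_left): buffer="mlmdum" (len 6), cursors c1@0 c2@2 c3@4, authorship ......
After op 2 (insert('d')): buffer="dmldmddum" (len 9), cursors c1@1 c2@4 c3@7, authorship 1..2..3..
After op 3 (add_cursor(7)): buffer="dmldmddum" (len 9), cursors c1@1 c2@4 c3@7 c4@7, authorship 1..2..3..
After op 4 (delete): buffer="mlmum" (len 5), cursors c1@0 c2@2 c3@3 c4@3, authorship .....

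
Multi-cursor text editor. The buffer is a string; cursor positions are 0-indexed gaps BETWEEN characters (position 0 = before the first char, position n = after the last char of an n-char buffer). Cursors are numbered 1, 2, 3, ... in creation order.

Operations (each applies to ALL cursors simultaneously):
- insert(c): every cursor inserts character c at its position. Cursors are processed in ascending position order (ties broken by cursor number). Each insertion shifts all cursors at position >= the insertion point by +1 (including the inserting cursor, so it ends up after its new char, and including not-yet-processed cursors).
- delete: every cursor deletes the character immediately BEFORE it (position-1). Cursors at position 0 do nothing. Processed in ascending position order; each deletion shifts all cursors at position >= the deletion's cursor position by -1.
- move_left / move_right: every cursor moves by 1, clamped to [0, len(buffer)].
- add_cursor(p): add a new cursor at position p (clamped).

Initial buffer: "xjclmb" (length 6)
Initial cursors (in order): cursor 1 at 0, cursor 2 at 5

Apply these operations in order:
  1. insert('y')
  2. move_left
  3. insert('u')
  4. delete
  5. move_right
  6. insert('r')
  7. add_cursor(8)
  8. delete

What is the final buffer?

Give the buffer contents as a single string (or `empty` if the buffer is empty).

Answer: yxjclmb

Derivation:
After op 1 (insert('y')): buffer="yxjclmyb" (len 8), cursors c1@1 c2@7, authorship 1.....2.
After op 2 (move_left): buffer="yxjclmyb" (len 8), cursors c1@0 c2@6, authorship 1.....2.
After op 3 (insert('u')): buffer="uyxjclmuyb" (len 10), cursors c1@1 c2@8, authorship 11.....22.
After op 4 (delete): buffer="yxjclmyb" (len 8), cursors c1@0 c2@6, authorship 1.....2.
After op 5 (move_right): buffer="yxjclmyb" (len 8), cursors c1@1 c2@7, authorship 1.....2.
After op 6 (insert('r')): buffer="yrxjclmyrb" (len 10), cursors c1@2 c2@9, authorship 11.....22.
After op 7 (add_cursor(8)): buffer="yrxjclmyrb" (len 10), cursors c1@2 c3@8 c2@9, authorship 11.....22.
After op 8 (delete): buffer="yxjclmb" (len 7), cursors c1@1 c2@6 c3@6, authorship 1......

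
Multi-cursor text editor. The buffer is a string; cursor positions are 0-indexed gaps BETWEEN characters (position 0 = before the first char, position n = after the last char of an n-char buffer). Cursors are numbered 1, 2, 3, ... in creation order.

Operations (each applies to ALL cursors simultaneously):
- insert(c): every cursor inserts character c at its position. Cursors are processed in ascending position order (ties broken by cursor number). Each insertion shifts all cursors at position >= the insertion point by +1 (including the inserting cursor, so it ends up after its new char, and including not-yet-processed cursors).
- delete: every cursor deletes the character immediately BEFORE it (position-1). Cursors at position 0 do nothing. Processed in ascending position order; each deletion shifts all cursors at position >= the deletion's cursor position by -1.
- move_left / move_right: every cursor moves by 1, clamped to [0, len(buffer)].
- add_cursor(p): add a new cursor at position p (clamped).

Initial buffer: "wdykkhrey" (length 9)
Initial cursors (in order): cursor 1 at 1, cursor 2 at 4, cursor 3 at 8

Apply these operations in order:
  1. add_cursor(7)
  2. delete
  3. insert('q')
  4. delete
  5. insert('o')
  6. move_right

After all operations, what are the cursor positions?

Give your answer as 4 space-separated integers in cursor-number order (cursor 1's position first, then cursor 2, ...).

After op 1 (add_cursor(7)): buffer="wdykkhrey" (len 9), cursors c1@1 c2@4 c4@7 c3@8, authorship .........
After op 2 (delete): buffer="dykhy" (len 5), cursors c1@0 c2@2 c3@4 c4@4, authorship .....
After op 3 (insert('q')): buffer="qdyqkhqqy" (len 9), cursors c1@1 c2@4 c3@8 c4@8, authorship 1..2..34.
After op 4 (delete): buffer="dykhy" (len 5), cursors c1@0 c2@2 c3@4 c4@4, authorship .....
After op 5 (insert('o')): buffer="odyokhooy" (len 9), cursors c1@1 c2@4 c3@8 c4@8, authorship 1..2..34.
After op 6 (move_right): buffer="odyokhooy" (len 9), cursors c1@2 c2@5 c3@9 c4@9, authorship 1..2..34.

Answer: 2 5 9 9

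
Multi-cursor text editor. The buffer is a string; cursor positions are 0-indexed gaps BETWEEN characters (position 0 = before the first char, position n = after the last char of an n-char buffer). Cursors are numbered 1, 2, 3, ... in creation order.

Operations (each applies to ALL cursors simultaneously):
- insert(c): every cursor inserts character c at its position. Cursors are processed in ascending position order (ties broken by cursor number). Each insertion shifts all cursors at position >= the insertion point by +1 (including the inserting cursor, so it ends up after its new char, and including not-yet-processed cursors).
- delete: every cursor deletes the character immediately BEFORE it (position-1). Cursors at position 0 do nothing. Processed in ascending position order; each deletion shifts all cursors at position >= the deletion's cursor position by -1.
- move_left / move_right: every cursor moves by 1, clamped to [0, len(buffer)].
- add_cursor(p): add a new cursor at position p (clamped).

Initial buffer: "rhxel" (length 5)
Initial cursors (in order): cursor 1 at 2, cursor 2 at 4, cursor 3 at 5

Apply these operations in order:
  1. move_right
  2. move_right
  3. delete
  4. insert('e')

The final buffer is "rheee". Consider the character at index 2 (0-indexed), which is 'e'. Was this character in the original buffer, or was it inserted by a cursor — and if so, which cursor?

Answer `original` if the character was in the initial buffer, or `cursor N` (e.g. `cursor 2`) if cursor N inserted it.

Answer: cursor 1

Derivation:
After op 1 (move_right): buffer="rhxel" (len 5), cursors c1@3 c2@5 c3@5, authorship .....
After op 2 (move_right): buffer="rhxel" (len 5), cursors c1@4 c2@5 c3@5, authorship .....
After op 3 (delete): buffer="rh" (len 2), cursors c1@2 c2@2 c3@2, authorship ..
After op 4 (insert('e')): buffer="rheee" (len 5), cursors c1@5 c2@5 c3@5, authorship ..123
Authorship (.=original, N=cursor N): . . 1 2 3
Index 2: author = 1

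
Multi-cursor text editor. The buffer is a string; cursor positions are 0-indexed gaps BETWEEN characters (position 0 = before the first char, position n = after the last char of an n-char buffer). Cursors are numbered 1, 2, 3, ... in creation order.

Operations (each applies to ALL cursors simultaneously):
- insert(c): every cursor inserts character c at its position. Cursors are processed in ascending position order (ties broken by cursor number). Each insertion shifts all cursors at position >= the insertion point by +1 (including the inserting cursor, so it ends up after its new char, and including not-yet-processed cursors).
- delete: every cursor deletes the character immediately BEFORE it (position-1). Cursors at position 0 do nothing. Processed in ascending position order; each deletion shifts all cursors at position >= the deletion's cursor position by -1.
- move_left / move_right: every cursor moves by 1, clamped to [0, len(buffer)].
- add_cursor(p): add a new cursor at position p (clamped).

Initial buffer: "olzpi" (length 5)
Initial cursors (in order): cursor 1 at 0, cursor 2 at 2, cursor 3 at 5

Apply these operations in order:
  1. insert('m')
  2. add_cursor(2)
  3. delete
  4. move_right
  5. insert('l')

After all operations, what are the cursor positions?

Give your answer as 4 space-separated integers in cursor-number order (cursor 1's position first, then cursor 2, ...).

After op 1 (insert('m')): buffer="molmzpim" (len 8), cursors c1@1 c2@4 c3@8, authorship 1..2...3
After op 2 (add_cursor(2)): buffer="molmzpim" (len 8), cursors c1@1 c4@2 c2@4 c3@8, authorship 1..2...3
After op 3 (delete): buffer="lzpi" (len 4), cursors c1@0 c4@0 c2@1 c3@4, authorship ....
After op 4 (move_right): buffer="lzpi" (len 4), cursors c1@1 c4@1 c2@2 c3@4, authorship ....
After op 5 (insert('l')): buffer="lllzlpil" (len 8), cursors c1@3 c4@3 c2@5 c3@8, authorship .14.2..3

Answer: 3 5 8 3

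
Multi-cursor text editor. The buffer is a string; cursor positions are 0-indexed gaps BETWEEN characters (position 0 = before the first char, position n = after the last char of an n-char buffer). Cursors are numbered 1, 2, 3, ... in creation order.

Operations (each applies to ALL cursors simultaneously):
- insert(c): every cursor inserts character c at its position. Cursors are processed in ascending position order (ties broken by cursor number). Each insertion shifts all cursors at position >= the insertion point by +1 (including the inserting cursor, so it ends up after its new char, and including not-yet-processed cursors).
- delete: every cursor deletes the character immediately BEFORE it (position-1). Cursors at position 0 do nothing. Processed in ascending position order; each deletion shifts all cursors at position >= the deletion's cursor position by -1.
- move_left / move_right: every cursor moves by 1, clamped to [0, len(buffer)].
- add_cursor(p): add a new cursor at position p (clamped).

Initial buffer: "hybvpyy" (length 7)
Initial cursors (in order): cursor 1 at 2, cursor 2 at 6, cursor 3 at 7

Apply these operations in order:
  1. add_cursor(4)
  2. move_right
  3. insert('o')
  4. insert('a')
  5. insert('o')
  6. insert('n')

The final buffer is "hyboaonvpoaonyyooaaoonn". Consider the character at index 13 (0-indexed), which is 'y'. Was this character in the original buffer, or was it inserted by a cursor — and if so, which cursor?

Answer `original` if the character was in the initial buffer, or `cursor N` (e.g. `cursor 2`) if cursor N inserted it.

Answer: original

Derivation:
After op 1 (add_cursor(4)): buffer="hybvpyy" (len 7), cursors c1@2 c4@4 c2@6 c3@7, authorship .......
After op 2 (move_right): buffer="hybvpyy" (len 7), cursors c1@3 c4@5 c2@7 c3@7, authorship .......
After op 3 (insert('o')): buffer="hybovpoyyoo" (len 11), cursors c1@4 c4@7 c2@11 c3@11, authorship ...1..4..23
After op 4 (insert('a')): buffer="hyboavpoayyooaa" (len 15), cursors c1@5 c4@9 c2@15 c3@15, authorship ...11..44..2323
After op 5 (insert('o')): buffer="hyboaovpoaoyyooaaoo" (len 19), cursors c1@6 c4@11 c2@19 c3@19, authorship ...111..444..232323
After op 6 (insert('n')): buffer="hyboaonvpoaonyyooaaoonn" (len 23), cursors c1@7 c4@13 c2@23 c3@23, authorship ...1111..4444..23232323
Authorship (.=original, N=cursor N): . . . 1 1 1 1 . . 4 4 4 4 . . 2 3 2 3 2 3 2 3
Index 13: author = original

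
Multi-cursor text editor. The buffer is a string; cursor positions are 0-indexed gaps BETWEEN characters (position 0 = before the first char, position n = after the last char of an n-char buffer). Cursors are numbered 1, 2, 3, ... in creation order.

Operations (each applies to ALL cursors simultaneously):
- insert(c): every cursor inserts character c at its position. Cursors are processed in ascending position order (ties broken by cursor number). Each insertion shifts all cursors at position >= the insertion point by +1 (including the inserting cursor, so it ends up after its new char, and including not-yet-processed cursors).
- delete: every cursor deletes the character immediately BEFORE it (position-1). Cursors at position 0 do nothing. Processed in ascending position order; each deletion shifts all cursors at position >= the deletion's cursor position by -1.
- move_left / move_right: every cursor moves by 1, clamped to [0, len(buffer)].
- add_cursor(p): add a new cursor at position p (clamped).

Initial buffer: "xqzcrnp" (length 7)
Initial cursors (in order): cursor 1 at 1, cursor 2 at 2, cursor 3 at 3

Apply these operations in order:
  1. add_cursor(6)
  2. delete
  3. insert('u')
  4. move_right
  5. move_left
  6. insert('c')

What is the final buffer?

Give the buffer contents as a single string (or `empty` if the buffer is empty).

Answer: uuuccccrucp

Derivation:
After op 1 (add_cursor(6)): buffer="xqzcrnp" (len 7), cursors c1@1 c2@2 c3@3 c4@6, authorship .......
After op 2 (delete): buffer="crp" (len 3), cursors c1@0 c2@0 c3@0 c4@2, authorship ...
After op 3 (insert('u')): buffer="uuucrup" (len 7), cursors c1@3 c2@3 c3@3 c4@6, authorship 123..4.
After op 4 (move_right): buffer="uuucrup" (len 7), cursors c1@4 c2@4 c3@4 c4@7, authorship 123..4.
After op 5 (move_left): buffer="uuucrup" (len 7), cursors c1@3 c2@3 c3@3 c4@6, authorship 123..4.
After op 6 (insert('c')): buffer="uuuccccrucp" (len 11), cursors c1@6 c2@6 c3@6 c4@10, authorship 123123..44.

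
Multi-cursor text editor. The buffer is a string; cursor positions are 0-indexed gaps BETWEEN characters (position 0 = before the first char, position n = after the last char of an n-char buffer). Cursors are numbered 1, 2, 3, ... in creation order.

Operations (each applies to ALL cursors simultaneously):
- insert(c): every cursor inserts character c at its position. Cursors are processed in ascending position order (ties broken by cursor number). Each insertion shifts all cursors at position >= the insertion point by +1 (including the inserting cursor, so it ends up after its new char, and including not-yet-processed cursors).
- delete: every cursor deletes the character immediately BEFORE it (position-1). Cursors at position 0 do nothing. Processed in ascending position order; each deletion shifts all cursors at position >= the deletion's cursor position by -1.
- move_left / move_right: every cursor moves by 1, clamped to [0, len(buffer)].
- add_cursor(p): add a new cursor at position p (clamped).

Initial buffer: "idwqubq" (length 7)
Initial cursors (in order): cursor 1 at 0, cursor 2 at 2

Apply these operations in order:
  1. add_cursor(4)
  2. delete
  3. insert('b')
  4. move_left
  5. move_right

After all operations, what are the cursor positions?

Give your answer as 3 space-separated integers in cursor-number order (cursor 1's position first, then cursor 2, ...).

Answer: 1 3 5

Derivation:
After op 1 (add_cursor(4)): buffer="idwqubq" (len 7), cursors c1@0 c2@2 c3@4, authorship .......
After op 2 (delete): buffer="iwubq" (len 5), cursors c1@0 c2@1 c3@2, authorship .....
After op 3 (insert('b')): buffer="bibwbubq" (len 8), cursors c1@1 c2@3 c3@5, authorship 1.2.3...
After op 4 (move_left): buffer="bibwbubq" (len 8), cursors c1@0 c2@2 c3@4, authorship 1.2.3...
After op 5 (move_right): buffer="bibwbubq" (len 8), cursors c1@1 c2@3 c3@5, authorship 1.2.3...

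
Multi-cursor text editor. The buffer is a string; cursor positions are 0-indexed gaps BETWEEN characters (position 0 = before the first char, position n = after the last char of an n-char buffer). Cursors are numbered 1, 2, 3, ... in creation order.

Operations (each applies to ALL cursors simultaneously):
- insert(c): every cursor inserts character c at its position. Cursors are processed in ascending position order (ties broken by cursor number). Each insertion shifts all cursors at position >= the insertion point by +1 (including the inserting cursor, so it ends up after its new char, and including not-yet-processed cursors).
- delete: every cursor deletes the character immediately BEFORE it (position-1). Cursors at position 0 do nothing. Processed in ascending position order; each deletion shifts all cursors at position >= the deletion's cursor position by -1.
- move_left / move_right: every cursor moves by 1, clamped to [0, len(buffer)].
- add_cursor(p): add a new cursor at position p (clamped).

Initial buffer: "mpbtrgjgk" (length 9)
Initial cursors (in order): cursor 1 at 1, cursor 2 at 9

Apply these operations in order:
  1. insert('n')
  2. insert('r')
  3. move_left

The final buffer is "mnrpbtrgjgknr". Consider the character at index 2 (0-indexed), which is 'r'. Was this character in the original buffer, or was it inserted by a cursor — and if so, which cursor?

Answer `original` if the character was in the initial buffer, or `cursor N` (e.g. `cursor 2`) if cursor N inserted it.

Answer: cursor 1

Derivation:
After op 1 (insert('n')): buffer="mnpbtrgjgkn" (len 11), cursors c1@2 c2@11, authorship .1........2
After op 2 (insert('r')): buffer="mnrpbtrgjgknr" (len 13), cursors c1@3 c2@13, authorship .11........22
After op 3 (move_left): buffer="mnrpbtrgjgknr" (len 13), cursors c1@2 c2@12, authorship .11........22
Authorship (.=original, N=cursor N): . 1 1 . . . . . . . . 2 2
Index 2: author = 1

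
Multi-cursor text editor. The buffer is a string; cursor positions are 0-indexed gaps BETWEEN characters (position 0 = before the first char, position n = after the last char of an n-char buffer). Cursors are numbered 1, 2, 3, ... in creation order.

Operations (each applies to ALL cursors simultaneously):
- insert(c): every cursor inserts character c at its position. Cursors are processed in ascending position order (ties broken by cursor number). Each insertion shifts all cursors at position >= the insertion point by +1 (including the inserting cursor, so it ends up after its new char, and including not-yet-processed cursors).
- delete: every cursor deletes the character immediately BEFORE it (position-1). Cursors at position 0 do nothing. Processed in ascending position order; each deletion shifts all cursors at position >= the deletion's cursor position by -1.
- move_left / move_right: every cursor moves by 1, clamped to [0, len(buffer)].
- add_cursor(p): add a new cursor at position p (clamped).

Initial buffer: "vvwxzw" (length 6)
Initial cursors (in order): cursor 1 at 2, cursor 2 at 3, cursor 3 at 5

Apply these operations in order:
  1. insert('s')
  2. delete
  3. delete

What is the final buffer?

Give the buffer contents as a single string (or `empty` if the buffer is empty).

After op 1 (insert('s')): buffer="vvswsxzsw" (len 9), cursors c1@3 c2@5 c3@8, authorship ..1.2..3.
After op 2 (delete): buffer="vvwxzw" (len 6), cursors c1@2 c2@3 c3@5, authorship ......
After op 3 (delete): buffer="vxw" (len 3), cursors c1@1 c2@1 c3@2, authorship ...

Answer: vxw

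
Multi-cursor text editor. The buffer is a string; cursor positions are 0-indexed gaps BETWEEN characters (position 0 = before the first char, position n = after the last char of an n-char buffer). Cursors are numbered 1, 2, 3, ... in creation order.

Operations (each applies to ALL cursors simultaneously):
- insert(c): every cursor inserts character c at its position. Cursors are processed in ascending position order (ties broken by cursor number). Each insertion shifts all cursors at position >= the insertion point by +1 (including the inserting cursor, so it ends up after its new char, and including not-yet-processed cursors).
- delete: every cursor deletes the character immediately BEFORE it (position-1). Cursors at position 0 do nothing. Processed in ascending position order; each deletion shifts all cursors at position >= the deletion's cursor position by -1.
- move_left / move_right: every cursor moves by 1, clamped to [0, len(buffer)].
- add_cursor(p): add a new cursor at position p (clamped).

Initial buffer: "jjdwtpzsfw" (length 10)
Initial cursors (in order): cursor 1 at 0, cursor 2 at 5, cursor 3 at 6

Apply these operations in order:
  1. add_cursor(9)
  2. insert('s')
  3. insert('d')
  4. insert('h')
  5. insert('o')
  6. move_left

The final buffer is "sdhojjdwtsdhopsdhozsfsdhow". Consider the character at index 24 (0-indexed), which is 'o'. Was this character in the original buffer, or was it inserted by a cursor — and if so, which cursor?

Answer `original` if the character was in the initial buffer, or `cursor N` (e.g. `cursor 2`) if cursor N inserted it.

Answer: cursor 4

Derivation:
After op 1 (add_cursor(9)): buffer="jjdwtpzsfw" (len 10), cursors c1@0 c2@5 c3@6 c4@9, authorship ..........
After op 2 (insert('s')): buffer="sjjdwtspszsfsw" (len 14), cursors c1@1 c2@7 c3@9 c4@13, authorship 1.....2.3...4.
After op 3 (insert('d')): buffer="sdjjdwtsdpsdzsfsdw" (len 18), cursors c1@2 c2@9 c3@12 c4@17, authorship 11.....22.33...44.
After op 4 (insert('h')): buffer="sdhjjdwtsdhpsdhzsfsdhw" (len 22), cursors c1@3 c2@11 c3@15 c4@21, authorship 111.....222.333...444.
After op 5 (insert('o')): buffer="sdhojjdwtsdhopsdhozsfsdhow" (len 26), cursors c1@4 c2@13 c3@18 c4@25, authorship 1111.....2222.3333...4444.
After op 6 (move_left): buffer="sdhojjdwtsdhopsdhozsfsdhow" (len 26), cursors c1@3 c2@12 c3@17 c4@24, authorship 1111.....2222.3333...4444.
Authorship (.=original, N=cursor N): 1 1 1 1 . . . . . 2 2 2 2 . 3 3 3 3 . . . 4 4 4 4 .
Index 24: author = 4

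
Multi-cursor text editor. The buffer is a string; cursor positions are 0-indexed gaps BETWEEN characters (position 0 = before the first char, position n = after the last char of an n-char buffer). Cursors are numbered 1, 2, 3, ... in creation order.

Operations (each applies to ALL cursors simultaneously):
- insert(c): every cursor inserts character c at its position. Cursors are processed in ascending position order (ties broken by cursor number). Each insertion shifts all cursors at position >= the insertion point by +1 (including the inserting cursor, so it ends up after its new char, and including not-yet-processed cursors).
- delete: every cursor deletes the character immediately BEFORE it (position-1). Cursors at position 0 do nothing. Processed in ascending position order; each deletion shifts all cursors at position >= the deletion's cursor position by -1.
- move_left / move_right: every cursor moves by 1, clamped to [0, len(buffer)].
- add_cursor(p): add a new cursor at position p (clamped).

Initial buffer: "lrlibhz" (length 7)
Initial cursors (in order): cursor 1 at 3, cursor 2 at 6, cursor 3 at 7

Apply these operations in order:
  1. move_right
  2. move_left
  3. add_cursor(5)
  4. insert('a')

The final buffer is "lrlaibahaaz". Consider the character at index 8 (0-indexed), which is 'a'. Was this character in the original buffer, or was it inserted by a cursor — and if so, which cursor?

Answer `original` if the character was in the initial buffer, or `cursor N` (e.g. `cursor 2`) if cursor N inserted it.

Answer: cursor 2

Derivation:
After op 1 (move_right): buffer="lrlibhz" (len 7), cursors c1@4 c2@7 c3@7, authorship .......
After op 2 (move_left): buffer="lrlibhz" (len 7), cursors c1@3 c2@6 c3@6, authorship .......
After op 3 (add_cursor(5)): buffer="lrlibhz" (len 7), cursors c1@3 c4@5 c2@6 c3@6, authorship .......
After op 4 (insert('a')): buffer="lrlaibahaaz" (len 11), cursors c1@4 c4@7 c2@10 c3@10, authorship ...1..4.23.
Authorship (.=original, N=cursor N): . . . 1 . . 4 . 2 3 .
Index 8: author = 2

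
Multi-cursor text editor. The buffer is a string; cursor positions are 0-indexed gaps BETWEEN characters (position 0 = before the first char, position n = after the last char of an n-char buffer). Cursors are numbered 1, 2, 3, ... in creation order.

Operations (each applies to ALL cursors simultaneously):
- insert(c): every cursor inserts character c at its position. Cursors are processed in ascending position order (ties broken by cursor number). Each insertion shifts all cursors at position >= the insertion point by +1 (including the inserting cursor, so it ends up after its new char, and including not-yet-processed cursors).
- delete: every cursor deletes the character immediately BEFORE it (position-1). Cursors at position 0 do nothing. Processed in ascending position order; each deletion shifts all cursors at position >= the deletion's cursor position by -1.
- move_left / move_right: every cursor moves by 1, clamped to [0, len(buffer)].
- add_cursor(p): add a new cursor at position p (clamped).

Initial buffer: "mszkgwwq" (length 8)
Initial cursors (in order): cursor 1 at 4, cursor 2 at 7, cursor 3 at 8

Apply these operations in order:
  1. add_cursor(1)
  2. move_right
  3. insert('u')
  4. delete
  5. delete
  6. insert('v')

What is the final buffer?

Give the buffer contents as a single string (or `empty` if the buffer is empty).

Answer: mvzkvwvv

Derivation:
After op 1 (add_cursor(1)): buffer="mszkgwwq" (len 8), cursors c4@1 c1@4 c2@7 c3@8, authorship ........
After op 2 (move_right): buffer="mszkgwwq" (len 8), cursors c4@2 c1@5 c2@8 c3@8, authorship ........
After op 3 (insert('u')): buffer="msuzkguwwquu" (len 12), cursors c4@3 c1@7 c2@12 c3@12, authorship ..4...1...23
After op 4 (delete): buffer="mszkgwwq" (len 8), cursors c4@2 c1@5 c2@8 c3@8, authorship ........
After op 5 (delete): buffer="mzkw" (len 4), cursors c4@1 c1@3 c2@4 c3@4, authorship ....
After op 6 (insert('v')): buffer="mvzkvwvv" (len 8), cursors c4@2 c1@5 c2@8 c3@8, authorship .4..1.23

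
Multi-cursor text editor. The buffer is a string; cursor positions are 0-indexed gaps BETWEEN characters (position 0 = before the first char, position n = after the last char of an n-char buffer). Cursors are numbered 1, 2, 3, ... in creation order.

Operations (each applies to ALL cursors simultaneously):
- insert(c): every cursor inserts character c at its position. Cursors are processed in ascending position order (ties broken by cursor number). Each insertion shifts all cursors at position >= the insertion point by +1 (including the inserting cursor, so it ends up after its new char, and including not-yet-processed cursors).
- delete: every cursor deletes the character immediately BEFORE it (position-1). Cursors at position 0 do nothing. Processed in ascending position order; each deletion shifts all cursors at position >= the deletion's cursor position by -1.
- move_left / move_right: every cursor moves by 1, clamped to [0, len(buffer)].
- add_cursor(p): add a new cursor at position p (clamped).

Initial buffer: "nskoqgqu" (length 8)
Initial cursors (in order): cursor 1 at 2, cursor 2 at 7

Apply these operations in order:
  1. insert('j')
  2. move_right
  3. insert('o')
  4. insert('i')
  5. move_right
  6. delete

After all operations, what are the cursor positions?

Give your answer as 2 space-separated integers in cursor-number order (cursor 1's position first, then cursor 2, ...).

After op 1 (insert('j')): buffer="nsjkoqgqju" (len 10), cursors c1@3 c2@9, authorship ..1.....2.
After op 2 (move_right): buffer="nsjkoqgqju" (len 10), cursors c1@4 c2@10, authorship ..1.....2.
After op 3 (insert('o')): buffer="nsjkooqgqjuo" (len 12), cursors c1@5 c2@12, authorship ..1.1....2.2
After op 4 (insert('i')): buffer="nsjkoioqgqjuoi" (len 14), cursors c1@6 c2@14, authorship ..1.11....2.22
After op 5 (move_right): buffer="nsjkoioqgqjuoi" (len 14), cursors c1@7 c2@14, authorship ..1.11....2.22
After op 6 (delete): buffer="nsjkoiqgqjuo" (len 12), cursors c1@6 c2@12, authorship ..1.11...2.2

Answer: 6 12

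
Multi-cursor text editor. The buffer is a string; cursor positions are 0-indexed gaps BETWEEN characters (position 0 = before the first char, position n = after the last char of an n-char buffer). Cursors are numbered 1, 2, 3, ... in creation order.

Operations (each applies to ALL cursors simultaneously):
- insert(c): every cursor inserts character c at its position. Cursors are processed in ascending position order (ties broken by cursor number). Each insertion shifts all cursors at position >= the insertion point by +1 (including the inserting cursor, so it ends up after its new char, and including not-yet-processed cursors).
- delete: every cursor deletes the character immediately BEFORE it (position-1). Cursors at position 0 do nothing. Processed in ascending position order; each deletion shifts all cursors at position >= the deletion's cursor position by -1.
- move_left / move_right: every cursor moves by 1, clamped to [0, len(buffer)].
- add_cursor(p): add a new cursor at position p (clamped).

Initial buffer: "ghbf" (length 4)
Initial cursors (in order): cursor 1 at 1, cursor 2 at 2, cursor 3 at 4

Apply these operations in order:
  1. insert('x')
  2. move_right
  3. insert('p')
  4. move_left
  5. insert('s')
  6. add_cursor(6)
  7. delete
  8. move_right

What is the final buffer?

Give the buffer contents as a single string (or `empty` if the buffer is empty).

After op 1 (insert('x')): buffer="gxhxbfx" (len 7), cursors c1@2 c2@4 c3@7, authorship .1.2..3
After op 2 (move_right): buffer="gxhxbfx" (len 7), cursors c1@3 c2@5 c3@7, authorship .1.2..3
After op 3 (insert('p')): buffer="gxhpxbpfxp" (len 10), cursors c1@4 c2@7 c3@10, authorship .1.12.2.33
After op 4 (move_left): buffer="gxhpxbpfxp" (len 10), cursors c1@3 c2@6 c3@9, authorship .1.12.2.33
After op 5 (insert('s')): buffer="gxhspxbspfxsp" (len 13), cursors c1@4 c2@8 c3@12, authorship .1.112.22.333
After op 6 (add_cursor(6)): buffer="gxhspxbspfxsp" (len 13), cursors c1@4 c4@6 c2@8 c3@12, authorship .1.112.22.333
After op 7 (delete): buffer="gxhpbpfxp" (len 9), cursors c1@3 c4@4 c2@5 c3@8, authorship .1.1.2.33
After op 8 (move_right): buffer="gxhpbpfxp" (len 9), cursors c1@4 c4@5 c2@6 c3@9, authorship .1.1.2.33

Answer: gxhpbpfxp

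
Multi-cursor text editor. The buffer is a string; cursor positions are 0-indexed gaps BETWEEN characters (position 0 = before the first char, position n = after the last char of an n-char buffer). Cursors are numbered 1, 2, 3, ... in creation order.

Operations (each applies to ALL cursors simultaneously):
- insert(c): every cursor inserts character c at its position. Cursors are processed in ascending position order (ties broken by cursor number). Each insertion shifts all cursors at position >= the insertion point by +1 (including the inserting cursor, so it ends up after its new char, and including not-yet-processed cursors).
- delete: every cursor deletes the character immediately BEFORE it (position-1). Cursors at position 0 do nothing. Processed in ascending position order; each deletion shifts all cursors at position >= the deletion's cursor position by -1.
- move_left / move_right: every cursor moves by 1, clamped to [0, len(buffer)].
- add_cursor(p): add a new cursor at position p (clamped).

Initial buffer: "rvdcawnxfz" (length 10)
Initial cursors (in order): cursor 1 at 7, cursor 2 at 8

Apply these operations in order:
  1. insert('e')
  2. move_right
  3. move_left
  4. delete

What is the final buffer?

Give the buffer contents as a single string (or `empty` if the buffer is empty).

After op 1 (insert('e')): buffer="rvdcawnexefz" (len 12), cursors c1@8 c2@10, authorship .......1.2..
After op 2 (move_right): buffer="rvdcawnexefz" (len 12), cursors c1@9 c2@11, authorship .......1.2..
After op 3 (move_left): buffer="rvdcawnexefz" (len 12), cursors c1@8 c2@10, authorship .......1.2..
After op 4 (delete): buffer="rvdcawnxfz" (len 10), cursors c1@7 c2@8, authorship ..........

Answer: rvdcawnxfz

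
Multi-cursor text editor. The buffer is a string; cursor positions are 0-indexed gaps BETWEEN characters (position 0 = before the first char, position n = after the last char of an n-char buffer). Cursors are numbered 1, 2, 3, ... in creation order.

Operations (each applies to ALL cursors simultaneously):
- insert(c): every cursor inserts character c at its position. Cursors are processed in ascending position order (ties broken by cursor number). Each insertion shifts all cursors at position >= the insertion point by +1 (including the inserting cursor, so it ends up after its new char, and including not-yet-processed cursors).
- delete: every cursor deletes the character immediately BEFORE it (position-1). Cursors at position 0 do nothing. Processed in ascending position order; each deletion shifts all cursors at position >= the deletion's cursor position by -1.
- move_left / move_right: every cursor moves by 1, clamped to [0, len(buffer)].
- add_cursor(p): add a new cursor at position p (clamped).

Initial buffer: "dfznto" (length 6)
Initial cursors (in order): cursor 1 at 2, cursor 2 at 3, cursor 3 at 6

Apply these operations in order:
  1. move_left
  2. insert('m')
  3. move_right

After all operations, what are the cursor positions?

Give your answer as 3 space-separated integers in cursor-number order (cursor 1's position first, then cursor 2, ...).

After op 1 (move_left): buffer="dfznto" (len 6), cursors c1@1 c2@2 c3@5, authorship ......
After op 2 (insert('m')): buffer="dmfmzntmo" (len 9), cursors c1@2 c2@4 c3@8, authorship .1.2...3.
After op 3 (move_right): buffer="dmfmzntmo" (len 9), cursors c1@3 c2@5 c3@9, authorship .1.2...3.

Answer: 3 5 9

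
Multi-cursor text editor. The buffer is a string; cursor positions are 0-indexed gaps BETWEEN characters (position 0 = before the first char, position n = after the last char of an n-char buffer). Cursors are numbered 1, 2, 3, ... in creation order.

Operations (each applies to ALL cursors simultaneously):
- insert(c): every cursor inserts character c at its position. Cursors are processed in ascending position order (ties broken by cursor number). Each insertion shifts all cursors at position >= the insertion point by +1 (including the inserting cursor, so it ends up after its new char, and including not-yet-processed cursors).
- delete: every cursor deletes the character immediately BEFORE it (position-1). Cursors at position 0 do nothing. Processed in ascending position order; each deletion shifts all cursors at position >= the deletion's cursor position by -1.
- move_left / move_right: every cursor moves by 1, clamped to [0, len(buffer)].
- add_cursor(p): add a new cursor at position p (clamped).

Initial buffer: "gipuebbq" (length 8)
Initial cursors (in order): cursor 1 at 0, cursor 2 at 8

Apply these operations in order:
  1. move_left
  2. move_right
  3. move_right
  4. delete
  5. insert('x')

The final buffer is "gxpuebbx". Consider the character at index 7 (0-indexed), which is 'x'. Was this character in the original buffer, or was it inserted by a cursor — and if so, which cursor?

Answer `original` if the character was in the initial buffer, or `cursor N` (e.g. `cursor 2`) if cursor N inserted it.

After op 1 (move_left): buffer="gipuebbq" (len 8), cursors c1@0 c2@7, authorship ........
After op 2 (move_right): buffer="gipuebbq" (len 8), cursors c1@1 c2@8, authorship ........
After op 3 (move_right): buffer="gipuebbq" (len 8), cursors c1@2 c2@8, authorship ........
After op 4 (delete): buffer="gpuebb" (len 6), cursors c1@1 c2@6, authorship ......
After op 5 (insert('x')): buffer="gxpuebbx" (len 8), cursors c1@2 c2@8, authorship .1.....2
Authorship (.=original, N=cursor N): . 1 . . . . . 2
Index 7: author = 2

Answer: cursor 2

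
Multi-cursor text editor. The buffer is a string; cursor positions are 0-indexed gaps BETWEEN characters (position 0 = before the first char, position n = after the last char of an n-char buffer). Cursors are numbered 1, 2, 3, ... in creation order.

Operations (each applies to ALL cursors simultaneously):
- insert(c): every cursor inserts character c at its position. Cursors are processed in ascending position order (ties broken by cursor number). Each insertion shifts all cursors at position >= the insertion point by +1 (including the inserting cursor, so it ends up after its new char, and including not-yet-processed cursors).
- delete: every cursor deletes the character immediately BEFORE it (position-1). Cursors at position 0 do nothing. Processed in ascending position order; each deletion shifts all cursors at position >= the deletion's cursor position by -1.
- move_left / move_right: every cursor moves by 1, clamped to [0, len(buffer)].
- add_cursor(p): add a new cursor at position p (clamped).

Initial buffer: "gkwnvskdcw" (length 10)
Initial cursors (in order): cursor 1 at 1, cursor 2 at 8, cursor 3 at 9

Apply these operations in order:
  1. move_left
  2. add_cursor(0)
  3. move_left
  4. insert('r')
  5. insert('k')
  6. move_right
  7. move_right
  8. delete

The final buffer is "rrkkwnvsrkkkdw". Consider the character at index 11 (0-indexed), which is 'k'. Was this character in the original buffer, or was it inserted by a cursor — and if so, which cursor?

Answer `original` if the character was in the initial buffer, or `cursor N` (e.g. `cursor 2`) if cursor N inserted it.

After op 1 (move_left): buffer="gkwnvskdcw" (len 10), cursors c1@0 c2@7 c3@8, authorship ..........
After op 2 (add_cursor(0)): buffer="gkwnvskdcw" (len 10), cursors c1@0 c4@0 c2@7 c3@8, authorship ..........
After op 3 (move_left): buffer="gkwnvskdcw" (len 10), cursors c1@0 c4@0 c2@6 c3@7, authorship ..........
After op 4 (insert('r')): buffer="rrgkwnvsrkrdcw" (len 14), cursors c1@2 c4@2 c2@9 c3@11, authorship 14......2.3...
After op 5 (insert('k')): buffer="rrkkgkwnvsrkkrkdcw" (len 18), cursors c1@4 c4@4 c2@12 c3@15, authorship 1414......22.33...
After op 6 (move_right): buffer="rrkkgkwnvsrkkrkdcw" (len 18), cursors c1@5 c4@5 c2@13 c3@16, authorship 1414......22.33...
After op 7 (move_right): buffer="rrkkgkwnvsrkkrkdcw" (len 18), cursors c1@6 c4@6 c2@14 c3@17, authorship 1414......22.33...
After op 8 (delete): buffer="rrkkwnvsrkkkdw" (len 14), cursors c1@4 c4@4 c2@11 c3@13, authorship 1414....22.3..
Authorship (.=original, N=cursor N): 1 4 1 4 . . . . 2 2 . 3 . .
Index 11: author = 3

Answer: cursor 3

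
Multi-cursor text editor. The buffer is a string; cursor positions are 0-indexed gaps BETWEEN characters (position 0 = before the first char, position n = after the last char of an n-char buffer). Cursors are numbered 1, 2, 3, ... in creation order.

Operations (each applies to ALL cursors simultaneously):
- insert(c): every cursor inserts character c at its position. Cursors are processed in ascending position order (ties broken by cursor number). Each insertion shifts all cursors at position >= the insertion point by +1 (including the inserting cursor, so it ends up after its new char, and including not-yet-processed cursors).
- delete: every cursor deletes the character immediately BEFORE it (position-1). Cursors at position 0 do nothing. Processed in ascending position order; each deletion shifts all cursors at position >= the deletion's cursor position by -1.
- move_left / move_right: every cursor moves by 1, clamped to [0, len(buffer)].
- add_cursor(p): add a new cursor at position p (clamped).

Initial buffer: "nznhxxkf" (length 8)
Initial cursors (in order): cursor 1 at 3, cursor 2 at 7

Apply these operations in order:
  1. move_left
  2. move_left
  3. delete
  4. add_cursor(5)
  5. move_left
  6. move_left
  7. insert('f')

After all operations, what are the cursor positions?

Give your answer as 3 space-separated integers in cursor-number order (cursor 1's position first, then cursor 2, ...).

After op 1 (move_left): buffer="nznhxxkf" (len 8), cursors c1@2 c2@6, authorship ........
After op 2 (move_left): buffer="nznhxxkf" (len 8), cursors c1@1 c2@5, authorship ........
After op 3 (delete): buffer="znhxkf" (len 6), cursors c1@0 c2@3, authorship ......
After op 4 (add_cursor(5)): buffer="znhxkf" (len 6), cursors c1@0 c2@3 c3@5, authorship ......
After op 5 (move_left): buffer="znhxkf" (len 6), cursors c1@0 c2@2 c3@4, authorship ......
After op 6 (move_left): buffer="znhxkf" (len 6), cursors c1@0 c2@1 c3@3, authorship ......
After op 7 (insert('f')): buffer="fzfnhfxkf" (len 9), cursors c1@1 c2@3 c3@6, authorship 1.2..3...

Answer: 1 3 6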